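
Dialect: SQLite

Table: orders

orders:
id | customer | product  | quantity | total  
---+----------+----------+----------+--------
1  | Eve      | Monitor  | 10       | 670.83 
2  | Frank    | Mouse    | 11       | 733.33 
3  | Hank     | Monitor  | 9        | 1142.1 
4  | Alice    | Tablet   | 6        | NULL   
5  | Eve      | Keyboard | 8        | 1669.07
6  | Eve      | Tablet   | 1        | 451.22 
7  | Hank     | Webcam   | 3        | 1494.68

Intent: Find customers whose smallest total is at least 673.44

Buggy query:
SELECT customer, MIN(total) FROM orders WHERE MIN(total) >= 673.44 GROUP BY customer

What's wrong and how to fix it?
Bug: MIN() in WHERE is a misuse of aggregate

Fix: Replace WHERE with HAVING after the GROUP BY

Corrected query:
SELECT customer, MIN(total) FROM orders GROUP BY customer HAVING MIN(total) >= 673.44

Result:
customer | MIN(total)
---------+-----------
Frank    | 733.33    
Hank     | 1142.1    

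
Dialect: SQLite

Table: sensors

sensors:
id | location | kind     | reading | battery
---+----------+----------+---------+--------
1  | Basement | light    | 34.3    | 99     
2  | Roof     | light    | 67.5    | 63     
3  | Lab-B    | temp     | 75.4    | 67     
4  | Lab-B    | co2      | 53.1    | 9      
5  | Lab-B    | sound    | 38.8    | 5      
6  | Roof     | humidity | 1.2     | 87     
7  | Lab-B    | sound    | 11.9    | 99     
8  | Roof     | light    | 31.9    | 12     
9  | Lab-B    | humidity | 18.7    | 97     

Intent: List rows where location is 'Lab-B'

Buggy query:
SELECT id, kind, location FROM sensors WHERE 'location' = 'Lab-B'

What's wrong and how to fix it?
Bug: Single quotes denote string literals in SQL; the column name is being compared as a constant string

Fix: Reference the column as location without single quotes

Corrected query:
SELECT id, kind, location FROM sensors WHERE location = 'Lab-B'

Result:
id | kind     | location
---+----------+---------
3  | temp     | Lab-B   
4  | co2      | Lab-B   
5  | sound    | Lab-B   
7  | sound    | Lab-B   
9  | humidity | Lab-B   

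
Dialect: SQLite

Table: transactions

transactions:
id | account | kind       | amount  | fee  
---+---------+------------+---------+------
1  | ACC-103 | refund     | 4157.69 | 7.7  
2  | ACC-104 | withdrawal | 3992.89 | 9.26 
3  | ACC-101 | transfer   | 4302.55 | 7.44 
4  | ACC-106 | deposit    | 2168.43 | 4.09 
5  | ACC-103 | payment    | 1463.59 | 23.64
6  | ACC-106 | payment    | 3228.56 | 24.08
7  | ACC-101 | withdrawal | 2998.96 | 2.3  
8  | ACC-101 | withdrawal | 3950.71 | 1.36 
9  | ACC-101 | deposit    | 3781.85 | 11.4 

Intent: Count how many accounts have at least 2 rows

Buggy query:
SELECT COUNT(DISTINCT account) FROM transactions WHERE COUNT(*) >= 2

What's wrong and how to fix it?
Bug: COUNT(*) cannot appear in WHERE; the per-group count doesn't exist yet

Fix: Group first with HAVING COUNT(*) >= 2, then COUNT the resulting groups

Corrected query:
SELECT COUNT(*) FROM (SELECT account FROM transactions GROUP BY account HAVING COUNT(*) >= 2)

Result:
COUNT(*)
--------
3       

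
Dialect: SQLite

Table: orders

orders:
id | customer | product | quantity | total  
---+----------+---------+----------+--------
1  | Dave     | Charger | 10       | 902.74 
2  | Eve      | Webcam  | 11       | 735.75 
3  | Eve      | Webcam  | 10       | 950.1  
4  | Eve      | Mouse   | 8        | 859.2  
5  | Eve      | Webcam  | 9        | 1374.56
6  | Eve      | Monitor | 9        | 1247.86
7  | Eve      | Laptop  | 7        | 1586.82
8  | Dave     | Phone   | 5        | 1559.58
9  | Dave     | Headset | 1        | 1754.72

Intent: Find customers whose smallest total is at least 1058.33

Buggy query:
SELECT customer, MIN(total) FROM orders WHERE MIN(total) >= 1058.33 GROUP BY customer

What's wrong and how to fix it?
Bug: MIN() in WHERE is a misuse of aggregate

Fix: Use HAVING for the per-group MIN condition

Corrected query:
SELECT customer, MIN(total) FROM orders GROUP BY customer HAVING MIN(total) >= 1058.33

Result:
(no rows)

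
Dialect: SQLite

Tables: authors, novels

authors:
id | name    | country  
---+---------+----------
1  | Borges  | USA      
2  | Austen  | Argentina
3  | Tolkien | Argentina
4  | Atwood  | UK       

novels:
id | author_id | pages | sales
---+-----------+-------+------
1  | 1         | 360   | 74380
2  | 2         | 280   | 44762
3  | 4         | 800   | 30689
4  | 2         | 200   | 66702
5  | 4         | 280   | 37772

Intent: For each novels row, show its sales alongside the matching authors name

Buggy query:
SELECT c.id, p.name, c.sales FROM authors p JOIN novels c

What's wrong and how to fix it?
Bug: JOIN with no ON clause produces a cartesian product; every novels row pairs with every authors row

Fix: Add ON c.author_id = p.id to the JOIN

Corrected query:
SELECT c.id, p.name, c.sales FROM authors p JOIN novels c ON c.author_id = p.id

Result:
id | name   | sales
---+--------+------
1  | Borges | 74380
2  | Austen | 44762
3  | Atwood | 30689
4  | Austen | 66702
5  | Atwood | 37772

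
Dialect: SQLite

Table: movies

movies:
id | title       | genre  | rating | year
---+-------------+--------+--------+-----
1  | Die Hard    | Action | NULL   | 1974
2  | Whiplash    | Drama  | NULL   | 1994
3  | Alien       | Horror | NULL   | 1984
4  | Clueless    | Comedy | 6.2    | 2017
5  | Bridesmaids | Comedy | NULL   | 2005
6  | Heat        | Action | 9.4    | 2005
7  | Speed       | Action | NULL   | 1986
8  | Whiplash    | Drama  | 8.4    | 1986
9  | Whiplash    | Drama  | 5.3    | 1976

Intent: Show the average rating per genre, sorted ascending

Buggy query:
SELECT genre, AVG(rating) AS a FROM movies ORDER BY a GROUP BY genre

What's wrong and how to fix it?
Bug: ORDER BY appears before GROUP BY; SQL clause order requires GROUP BY first

Fix: Move ORDER BY to the end, after GROUP BY

Corrected query:
SELECT genre, AVG(rating) AS a FROM movies GROUP BY genre ORDER BY a

Result:
genre  | a   
-------+-----
Horror | NULL
Comedy | 6.2 
Drama  | 6.85
Action | 9.4 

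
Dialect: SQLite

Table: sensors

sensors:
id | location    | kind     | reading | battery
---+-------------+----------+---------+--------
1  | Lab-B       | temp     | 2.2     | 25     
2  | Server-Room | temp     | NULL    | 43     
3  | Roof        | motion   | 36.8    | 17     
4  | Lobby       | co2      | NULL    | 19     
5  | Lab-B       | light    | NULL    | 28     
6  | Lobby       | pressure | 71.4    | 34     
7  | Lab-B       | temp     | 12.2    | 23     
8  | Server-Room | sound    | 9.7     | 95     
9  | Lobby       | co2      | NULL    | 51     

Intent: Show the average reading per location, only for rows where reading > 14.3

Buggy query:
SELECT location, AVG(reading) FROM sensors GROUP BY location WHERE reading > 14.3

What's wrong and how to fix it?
Bug: Row-level WHERE must come before GROUP BY in the clause order

Fix: Place WHERE between FROM and GROUP BY

Corrected query:
SELECT location, AVG(reading) FROM sensors WHERE reading > 14.3 GROUP BY location

Result:
location | AVG(reading)
---------+-------------
Lobby    | 71.4        
Roof     | 36.8        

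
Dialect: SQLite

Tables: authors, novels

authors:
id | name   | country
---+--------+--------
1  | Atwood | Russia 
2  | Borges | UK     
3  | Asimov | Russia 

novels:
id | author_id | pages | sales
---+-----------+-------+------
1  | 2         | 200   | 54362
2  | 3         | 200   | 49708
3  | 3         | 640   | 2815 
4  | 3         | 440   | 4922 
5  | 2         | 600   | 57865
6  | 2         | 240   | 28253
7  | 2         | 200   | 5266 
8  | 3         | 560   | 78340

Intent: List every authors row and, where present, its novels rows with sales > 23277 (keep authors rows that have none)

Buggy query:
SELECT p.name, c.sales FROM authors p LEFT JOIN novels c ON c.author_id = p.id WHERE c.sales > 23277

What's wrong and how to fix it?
Bug: A WHERE condition on the right-hand table after LEFT JOIN drops unmatched parents

Fix: Move the right-table condition into the ON clause so unmatched parents are kept

Corrected query:
SELECT p.name, c.sales FROM authors p LEFT JOIN novels c ON c.author_id = p.id AND c.sales > 23277

Result:
name   | sales
-------+------
Atwood | NULL 
Borges | 28253
Borges | 54362
Borges | 57865
Asimov | 49708
Asimov | 78340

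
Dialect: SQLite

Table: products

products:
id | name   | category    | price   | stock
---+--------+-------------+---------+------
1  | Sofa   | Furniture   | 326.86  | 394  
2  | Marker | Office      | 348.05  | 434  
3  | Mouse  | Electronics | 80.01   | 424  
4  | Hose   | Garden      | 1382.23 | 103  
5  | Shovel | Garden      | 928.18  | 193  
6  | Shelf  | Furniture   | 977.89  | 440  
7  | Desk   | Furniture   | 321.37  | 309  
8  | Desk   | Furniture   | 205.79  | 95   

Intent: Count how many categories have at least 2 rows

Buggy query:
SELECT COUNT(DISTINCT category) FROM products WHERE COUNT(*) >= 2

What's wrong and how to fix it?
Bug: WHERE filters individual rows, not groups, so a group-level COUNT is invalid there

Fix: Use a subquery that GROUPs and filters with HAVING, then count its rows

Corrected query:
SELECT COUNT(*) FROM (SELECT category FROM products GROUP BY category HAVING COUNT(*) >= 2)

Result:
COUNT(*)
--------
2       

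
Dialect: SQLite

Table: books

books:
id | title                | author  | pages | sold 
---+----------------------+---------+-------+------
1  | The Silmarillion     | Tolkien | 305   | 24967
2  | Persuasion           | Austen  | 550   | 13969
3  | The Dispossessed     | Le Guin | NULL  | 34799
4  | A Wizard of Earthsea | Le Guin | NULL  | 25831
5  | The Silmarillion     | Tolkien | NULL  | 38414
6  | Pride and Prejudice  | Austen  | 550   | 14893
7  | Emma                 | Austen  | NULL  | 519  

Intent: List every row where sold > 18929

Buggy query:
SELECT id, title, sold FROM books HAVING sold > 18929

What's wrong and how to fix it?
Bug: This is a non-aggregate query (no GROUP BY, no aggregates), so in SQLite the HAVING clause is invalid here; a row-level condition belongs in WHERE

Fix: Replace HAVING with WHERE since the condition applies to individual rows

Corrected query:
SELECT id, title, sold FROM books WHERE sold > 18929

Result:
id | title                | sold 
---+----------------------+------
1  | The Silmarillion     | 24967
3  | The Dispossessed     | 34799
4  | A Wizard of Earthsea | 25831
5  | The Silmarillion     | 38414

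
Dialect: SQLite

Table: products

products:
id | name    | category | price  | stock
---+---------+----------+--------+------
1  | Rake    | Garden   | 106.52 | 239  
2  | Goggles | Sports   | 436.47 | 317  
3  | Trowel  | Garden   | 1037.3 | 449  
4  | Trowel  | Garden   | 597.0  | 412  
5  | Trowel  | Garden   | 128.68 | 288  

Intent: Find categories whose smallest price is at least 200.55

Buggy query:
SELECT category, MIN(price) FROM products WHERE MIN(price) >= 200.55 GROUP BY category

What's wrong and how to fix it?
Bug: Aggregates like MIN are computed per group after WHERE runs

Fix: Use HAVING for the per-group MIN condition

Corrected query:
SELECT category, MIN(price) FROM products GROUP BY category HAVING MIN(price) >= 200.55

Result:
category | MIN(price)
---------+-----------
Sports   | 436.47    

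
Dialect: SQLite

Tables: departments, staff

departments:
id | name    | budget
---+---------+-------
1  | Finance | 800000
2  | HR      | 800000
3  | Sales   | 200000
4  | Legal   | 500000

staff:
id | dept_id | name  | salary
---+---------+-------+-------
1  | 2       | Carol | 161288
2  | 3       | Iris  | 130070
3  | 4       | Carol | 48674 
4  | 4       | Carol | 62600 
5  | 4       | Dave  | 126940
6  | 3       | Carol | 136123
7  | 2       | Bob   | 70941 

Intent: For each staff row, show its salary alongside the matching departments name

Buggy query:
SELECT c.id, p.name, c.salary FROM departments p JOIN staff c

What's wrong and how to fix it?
Bug: JOIN with no ON clause produces a cartesian product; every staff row pairs with every departments row

Fix: Specify the join condition linking the foreign key to the parent id

Corrected query:
SELECT c.id, p.name, c.salary FROM departments p JOIN staff c ON c.dept_id = p.id

Result:
id | name  | salary
---+-------+-------
1  | HR    | 161288
2  | Sales | 130070
3  | Legal | 48674 
4  | Legal | 62600 
5  | Legal | 126940
6  | Sales | 136123
7  | HR    | 70941 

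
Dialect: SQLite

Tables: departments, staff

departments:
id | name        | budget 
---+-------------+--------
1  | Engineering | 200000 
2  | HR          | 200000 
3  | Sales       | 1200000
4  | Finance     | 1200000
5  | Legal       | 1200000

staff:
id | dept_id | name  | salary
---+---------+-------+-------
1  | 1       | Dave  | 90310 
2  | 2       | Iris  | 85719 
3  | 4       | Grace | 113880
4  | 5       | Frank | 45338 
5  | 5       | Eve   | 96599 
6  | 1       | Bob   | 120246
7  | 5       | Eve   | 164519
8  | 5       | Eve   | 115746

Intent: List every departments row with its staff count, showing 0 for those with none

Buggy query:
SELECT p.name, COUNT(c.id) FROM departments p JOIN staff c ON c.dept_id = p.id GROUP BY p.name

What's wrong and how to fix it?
Bug: An inner join excludes parents with zero children

Fix: Use LEFT JOIN so parents without children still appear (COUNT(c.id) gives 0)

Corrected query:
SELECT p.name, COUNT(c.id) FROM departments p LEFT JOIN staff c ON c.dept_id = p.id GROUP BY p.name

Result:
name        | COUNT(c.id)
------------+------------
Engineering | 2          
Finance     | 1          
HR          | 1          
Legal       | 4          
Sales       | 0          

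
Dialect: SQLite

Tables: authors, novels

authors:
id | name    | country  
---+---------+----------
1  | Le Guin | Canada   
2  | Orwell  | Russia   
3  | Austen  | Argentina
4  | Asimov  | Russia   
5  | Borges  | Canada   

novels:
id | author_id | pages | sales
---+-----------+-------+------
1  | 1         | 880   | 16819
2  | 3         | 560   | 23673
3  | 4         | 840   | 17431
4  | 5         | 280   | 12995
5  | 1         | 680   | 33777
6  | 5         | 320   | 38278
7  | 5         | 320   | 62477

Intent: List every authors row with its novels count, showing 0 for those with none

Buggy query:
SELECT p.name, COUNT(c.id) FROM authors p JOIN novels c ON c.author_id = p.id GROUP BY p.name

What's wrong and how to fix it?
Bug: INNER JOIN drops authors rows that have no matching novels rows

Fix: Switch to LEFT JOIN to retain unmatched parent rows

Corrected query:
SELECT p.name, COUNT(c.id) FROM authors p LEFT JOIN novels c ON c.author_id = p.id GROUP BY p.name

Result:
name    | COUNT(c.id)
--------+------------
Asimov  | 1          
Austen  | 1          
Borges  | 3          
Le Guin | 2          
Orwell  | 0          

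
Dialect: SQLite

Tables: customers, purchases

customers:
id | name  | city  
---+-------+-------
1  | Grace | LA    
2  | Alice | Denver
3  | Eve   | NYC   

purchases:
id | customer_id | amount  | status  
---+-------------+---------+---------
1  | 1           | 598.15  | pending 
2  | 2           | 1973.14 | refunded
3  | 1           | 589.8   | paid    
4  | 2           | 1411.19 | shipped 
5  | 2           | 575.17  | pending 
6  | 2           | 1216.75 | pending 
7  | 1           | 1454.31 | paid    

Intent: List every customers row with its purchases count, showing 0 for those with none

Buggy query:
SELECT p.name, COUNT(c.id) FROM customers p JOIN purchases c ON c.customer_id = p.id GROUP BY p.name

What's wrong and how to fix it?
Bug: An inner join excludes parents with zero children

Fix: Switch to LEFT JOIN to retain unmatched parent rows

Corrected query:
SELECT p.name, COUNT(c.id) FROM customers p LEFT JOIN purchases c ON c.customer_id = p.id GROUP BY p.name

Result:
name  | COUNT(c.id)
------+------------
Alice | 4          
Eve   | 0          
Grace | 3          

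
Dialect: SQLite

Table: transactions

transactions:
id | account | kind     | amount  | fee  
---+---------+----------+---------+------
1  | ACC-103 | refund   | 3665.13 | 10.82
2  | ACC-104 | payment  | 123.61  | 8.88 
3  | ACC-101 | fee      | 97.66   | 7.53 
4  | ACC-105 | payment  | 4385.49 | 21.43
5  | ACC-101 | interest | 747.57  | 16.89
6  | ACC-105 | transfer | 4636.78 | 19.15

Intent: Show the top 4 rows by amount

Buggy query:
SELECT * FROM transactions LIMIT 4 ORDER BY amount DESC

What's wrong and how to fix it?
Bug: LIMIT must come after ORDER BY

Fix: Sort with ORDER BY, then apply LIMIT

Corrected query:
SELECT * FROM transactions ORDER BY amount DESC LIMIT 4

Result:
id | account | kind     | amount  | fee  
---+---------+----------+---------+------
6  | ACC-105 | transfer | 4636.78 | 19.15
4  | ACC-105 | payment  | 4385.49 | 21.43
1  | ACC-103 | refund   | 3665.13 | 10.82
5  | ACC-101 | interest | 747.57  | 16.89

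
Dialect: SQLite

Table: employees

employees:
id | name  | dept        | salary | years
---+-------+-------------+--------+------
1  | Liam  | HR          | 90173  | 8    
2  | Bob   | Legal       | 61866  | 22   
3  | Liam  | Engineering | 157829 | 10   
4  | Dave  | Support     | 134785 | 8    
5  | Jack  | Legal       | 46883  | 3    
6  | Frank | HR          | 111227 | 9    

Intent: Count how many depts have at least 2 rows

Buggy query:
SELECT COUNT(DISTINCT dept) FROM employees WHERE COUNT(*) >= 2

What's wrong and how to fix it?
Bug: WHERE filters individual rows, not groups, so a group-level COUNT is invalid there

Fix: Group first with HAVING COUNT(*) >= 2, then COUNT the resulting groups

Corrected query:
SELECT COUNT(*) FROM (SELECT dept FROM employees GROUP BY dept HAVING COUNT(*) >= 2)

Result:
COUNT(*)
--------
2       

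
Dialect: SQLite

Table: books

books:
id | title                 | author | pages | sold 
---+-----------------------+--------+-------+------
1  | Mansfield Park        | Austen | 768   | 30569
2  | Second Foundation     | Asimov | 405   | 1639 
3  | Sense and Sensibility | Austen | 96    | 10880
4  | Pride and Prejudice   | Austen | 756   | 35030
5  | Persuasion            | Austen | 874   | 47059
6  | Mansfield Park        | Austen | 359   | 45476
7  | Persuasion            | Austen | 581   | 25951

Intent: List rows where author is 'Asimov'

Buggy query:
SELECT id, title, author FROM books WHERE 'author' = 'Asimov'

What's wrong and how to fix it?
Bug: Single quotes denote string literals in SQL; the column name is being compared as a constant string

Fix: Remove the quotes around the column name (or use double quotes for an identifier)

Corrected query:
SELECT id, title, author FROM books WHERE author = 'Asimov'

Result:
id | title             | author
---+-------------------+-------
2  | Second Foundation | Asimov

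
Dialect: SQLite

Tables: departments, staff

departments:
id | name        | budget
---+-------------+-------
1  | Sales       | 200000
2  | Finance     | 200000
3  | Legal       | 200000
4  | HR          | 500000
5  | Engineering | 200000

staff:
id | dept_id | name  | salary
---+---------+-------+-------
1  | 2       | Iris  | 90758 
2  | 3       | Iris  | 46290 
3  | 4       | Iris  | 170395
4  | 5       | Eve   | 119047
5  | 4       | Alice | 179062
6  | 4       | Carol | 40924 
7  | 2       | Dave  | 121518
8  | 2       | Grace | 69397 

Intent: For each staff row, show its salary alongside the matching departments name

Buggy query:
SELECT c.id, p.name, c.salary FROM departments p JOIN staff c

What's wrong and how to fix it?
Bug: JOIN with no ON clause produces a cartesian product; every staff row pairs with every departments row

Fix: Add ON c.dept_id = p.id to the JOIN

Corrected query:
SELECT c.id, p.name, c.salary FROM departments p JOIN staff c ON c.dept_id = p.id

Result:
id | name        | salary
---+-------------+-------
1  | Finance     | 90758 
2  | Legal       | 46290 
3  | HR          | 170395
4  | Engineering | 119047
5  | HR          | 179062
6  | HR          | 40924 
7  | Finance     | 121518
8  | Finance     | 69397 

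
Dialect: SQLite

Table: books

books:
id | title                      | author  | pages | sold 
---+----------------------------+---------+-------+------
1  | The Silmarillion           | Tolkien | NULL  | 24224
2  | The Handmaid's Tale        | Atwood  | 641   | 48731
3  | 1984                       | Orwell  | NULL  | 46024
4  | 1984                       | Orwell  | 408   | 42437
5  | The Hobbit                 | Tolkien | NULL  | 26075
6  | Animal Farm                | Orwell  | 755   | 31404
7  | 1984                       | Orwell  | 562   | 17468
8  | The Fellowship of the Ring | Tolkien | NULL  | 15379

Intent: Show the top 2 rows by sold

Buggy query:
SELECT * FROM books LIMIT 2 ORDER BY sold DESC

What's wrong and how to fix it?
Bug: ORDER BY cannot follow LIMIT; LIMIT is the final clause

Fix: Sort with ORDER BY, then apply LIMIT

Corrected query:
SELECT * FROM books ORDER BY sold DESC LIMIT 2

Result:
id | title               | author | pages | sold 
---+---------------------+--------+-------+------
2  | The Handmaid's Tale | Atwood | 641   | 48731
3  | 1984                | Orwell | NULL  | 46024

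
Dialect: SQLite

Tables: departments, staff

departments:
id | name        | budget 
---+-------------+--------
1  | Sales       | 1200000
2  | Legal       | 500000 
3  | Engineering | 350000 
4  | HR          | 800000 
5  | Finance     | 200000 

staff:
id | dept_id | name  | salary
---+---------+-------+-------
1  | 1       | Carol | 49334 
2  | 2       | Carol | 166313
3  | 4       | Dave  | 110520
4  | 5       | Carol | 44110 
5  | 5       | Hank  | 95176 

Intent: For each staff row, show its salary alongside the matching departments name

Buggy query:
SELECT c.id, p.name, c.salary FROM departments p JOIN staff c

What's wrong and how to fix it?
Bug: JOIN with no ON clause produces a cartesian product; every staff row pairs with every departments row

Fix: Add ON c.dept_id = p.id to the JOIN

Corrected query:
SELECT c.id, p.name, c.salary FROM departments p JOIN staff c ON c.dept_id = p.id

Result:
id | name    | salary
---+---------+-------
1  | Sales   | 49334 
2  | Legal   | 166313
3  | HR      | 110520
4  | Finance | 44110 
5  | Finance | 95176 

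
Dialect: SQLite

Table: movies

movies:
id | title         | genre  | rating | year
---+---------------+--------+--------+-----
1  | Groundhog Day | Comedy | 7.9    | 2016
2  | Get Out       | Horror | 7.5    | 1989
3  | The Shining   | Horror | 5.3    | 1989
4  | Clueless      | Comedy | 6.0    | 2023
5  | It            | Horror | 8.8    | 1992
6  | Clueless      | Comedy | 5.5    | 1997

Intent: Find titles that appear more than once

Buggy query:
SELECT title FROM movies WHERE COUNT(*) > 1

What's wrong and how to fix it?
Bug: COUNT(*) is an aggregate and cannot be used in WHERE

Fix: Group first, then use HAVING for the count condition

Corrected query:
SELECT title FROM movies GROUP BY title HAVING COUNT(*) > 1

Result:
title   
--------
Clueless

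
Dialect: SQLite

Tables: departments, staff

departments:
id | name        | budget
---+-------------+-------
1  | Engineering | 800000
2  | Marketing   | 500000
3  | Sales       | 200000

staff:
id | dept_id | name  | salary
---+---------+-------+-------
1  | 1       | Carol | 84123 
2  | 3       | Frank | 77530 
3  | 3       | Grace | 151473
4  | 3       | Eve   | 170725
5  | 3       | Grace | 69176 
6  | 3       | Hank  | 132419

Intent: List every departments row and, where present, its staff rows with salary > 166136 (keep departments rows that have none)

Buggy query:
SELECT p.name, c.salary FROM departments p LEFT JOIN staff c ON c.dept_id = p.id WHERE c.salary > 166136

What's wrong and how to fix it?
Bug: Filtering c.salary in WHERE discards the NULL rows produced by LEFT JOIN, turning it into an inner join

Fix: Move the right-table condition into the ON clause so unmatched parents are kept

Corrected query:
SELECT p.name, c.salary FROM departments p LEFT JOIN staff c ON c.dept_id = p.id AND c.salary > 166136

Result:
name        | salary
------------+-------
Engineering | NULL  
Marketing   | NULL  
Sales       | 170725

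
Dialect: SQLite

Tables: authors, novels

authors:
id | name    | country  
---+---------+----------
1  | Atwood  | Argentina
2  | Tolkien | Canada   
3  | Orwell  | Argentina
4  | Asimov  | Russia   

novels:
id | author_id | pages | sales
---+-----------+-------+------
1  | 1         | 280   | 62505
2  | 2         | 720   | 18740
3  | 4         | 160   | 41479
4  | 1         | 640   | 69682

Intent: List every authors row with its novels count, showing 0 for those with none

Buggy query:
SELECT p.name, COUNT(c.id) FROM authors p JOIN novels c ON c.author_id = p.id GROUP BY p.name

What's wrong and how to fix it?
Bug: An inner join excludes parents with zero children

Fix: Use LEFT JOIN so parents without children still appear (COUNT(c.id) gives 0)

Corrected query:
SELECT p.name, COUNT(c.id) FROM authors p LEFT JOIN novels c ON c.author_id = p.id GROUP BY p.name

Result:
name    | COUNT(c.id)
--------+------------
Asimov  | 1          
Atwood  | 2          
Orwell  | 0          
Tolkien | 1          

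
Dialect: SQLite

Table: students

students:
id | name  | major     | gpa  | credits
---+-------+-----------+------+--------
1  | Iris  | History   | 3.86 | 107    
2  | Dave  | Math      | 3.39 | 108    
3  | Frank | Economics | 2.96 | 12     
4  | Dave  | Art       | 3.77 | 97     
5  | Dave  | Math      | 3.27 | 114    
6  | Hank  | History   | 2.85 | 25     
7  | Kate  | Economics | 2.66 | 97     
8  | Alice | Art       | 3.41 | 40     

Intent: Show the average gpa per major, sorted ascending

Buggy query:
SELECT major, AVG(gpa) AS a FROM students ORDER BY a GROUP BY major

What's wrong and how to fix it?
Bug: ORDER BY appears before GROUP BY; SQL clause order requires GROUP BY first

Fix: Reorder: SELECT … FROM … GROUP BY … ORDER BY …

Corrected query:
SELECT major, AVG(gpa) AS a FROM students GROUP BY major ORDER BY a

Result:
major     | a    
----------+------
Economics | 2.81 
Math      | 3.33 
History   | 3.355
Art       | 3.59 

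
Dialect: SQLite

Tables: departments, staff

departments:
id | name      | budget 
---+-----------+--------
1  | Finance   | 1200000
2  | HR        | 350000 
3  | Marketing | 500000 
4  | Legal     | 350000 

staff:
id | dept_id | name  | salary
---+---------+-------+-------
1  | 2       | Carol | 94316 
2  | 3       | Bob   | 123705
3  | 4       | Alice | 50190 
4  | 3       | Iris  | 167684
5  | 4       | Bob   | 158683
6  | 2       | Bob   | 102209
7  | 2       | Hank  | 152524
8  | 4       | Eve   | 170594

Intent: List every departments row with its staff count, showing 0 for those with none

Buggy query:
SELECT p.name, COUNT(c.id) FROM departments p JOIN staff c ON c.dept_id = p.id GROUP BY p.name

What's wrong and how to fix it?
Bug: An inner join excludes parents with zero children

Fix: Use LEFT JOIN so parents without children still appear (COUNT(c.id) gives 0)

Corrected query:
SELECT p.name, COUNT(c.id) FROM departments p LEFT JOIN staff c ON c.dept_id = p.id GROUP BY p.name

Result:
name      | COUNT(c.id)
----------+------------
Finance   | 0          
HR        | 3          
Legal     | 3          
Marketing | 2          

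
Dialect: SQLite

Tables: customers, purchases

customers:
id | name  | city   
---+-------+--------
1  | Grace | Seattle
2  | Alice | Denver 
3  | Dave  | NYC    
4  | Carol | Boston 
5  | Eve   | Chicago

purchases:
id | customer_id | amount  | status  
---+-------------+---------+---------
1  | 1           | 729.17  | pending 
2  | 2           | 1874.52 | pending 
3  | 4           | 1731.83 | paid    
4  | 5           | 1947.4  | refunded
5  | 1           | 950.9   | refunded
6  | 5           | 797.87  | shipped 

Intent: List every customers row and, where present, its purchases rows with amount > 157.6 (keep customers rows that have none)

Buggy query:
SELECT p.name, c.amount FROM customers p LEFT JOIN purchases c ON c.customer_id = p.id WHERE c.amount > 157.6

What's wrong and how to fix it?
Bug: A WHERE condition on the right-hand table after LEFT JOIN drops unmatched parents

Fix: Put 'c.amount > 157.6' in the JOIN's ON clause instead of WHERE

Corrected query:
SELECT p.name, c.amount FROM customers p LEFT JOIN purchases c ON c.customer_id = p.id AND c.amount > 157.6

Result:
name  | amount 
------+--------
Grace | 729.17 
Grace | 950.9  
Alice | 1874.52
Dave  | NULL   
Carol | 1731.83
Eve   | 797.87 
Eve   | 1947.4 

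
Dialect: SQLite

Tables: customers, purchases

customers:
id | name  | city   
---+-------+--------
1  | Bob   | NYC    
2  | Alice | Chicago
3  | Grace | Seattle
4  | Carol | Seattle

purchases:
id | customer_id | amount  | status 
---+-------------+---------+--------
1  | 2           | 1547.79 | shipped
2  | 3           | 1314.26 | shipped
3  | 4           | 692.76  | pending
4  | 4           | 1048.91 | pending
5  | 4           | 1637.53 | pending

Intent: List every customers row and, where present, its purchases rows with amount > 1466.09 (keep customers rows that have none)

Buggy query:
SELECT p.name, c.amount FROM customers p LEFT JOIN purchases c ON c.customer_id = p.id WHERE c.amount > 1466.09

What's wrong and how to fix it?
Bug: Filtering c.amount in WHERE discards the NULL rows produced by LEFT JOIN, turning it into an inner join

Fix: Put 'c.amount > 1466.09' in the JOIN's ON clause instead of WHERE

Corrected query:
SELECT p.name, c.amount FROM customers p LEFT JOIN purchases c ON c.customer_id = p.id AND c.amount > 1466.09

Result:
name  | amount 
------+--------
Bob   | NULL   
Alice | 1547.79
Grace | NULL   
Carol | 1637.53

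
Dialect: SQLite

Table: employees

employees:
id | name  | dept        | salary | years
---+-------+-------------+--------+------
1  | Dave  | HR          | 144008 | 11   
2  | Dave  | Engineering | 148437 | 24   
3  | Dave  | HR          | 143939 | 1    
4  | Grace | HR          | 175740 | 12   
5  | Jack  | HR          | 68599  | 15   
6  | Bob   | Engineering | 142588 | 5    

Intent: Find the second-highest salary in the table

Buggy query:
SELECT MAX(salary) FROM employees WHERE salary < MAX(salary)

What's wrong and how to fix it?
Bug: The inner MAX is an aggregate inside WHERE, which is not allowed

Fix: Compute the overall MAX in a subquery, then take MAX of rows below it

Corrected query:
SELECT MAX(salary) FROM employees WHERE salary < (SELECT MAX(salary) FROM employees)

Result:
MAX(salary)
-----------
148437     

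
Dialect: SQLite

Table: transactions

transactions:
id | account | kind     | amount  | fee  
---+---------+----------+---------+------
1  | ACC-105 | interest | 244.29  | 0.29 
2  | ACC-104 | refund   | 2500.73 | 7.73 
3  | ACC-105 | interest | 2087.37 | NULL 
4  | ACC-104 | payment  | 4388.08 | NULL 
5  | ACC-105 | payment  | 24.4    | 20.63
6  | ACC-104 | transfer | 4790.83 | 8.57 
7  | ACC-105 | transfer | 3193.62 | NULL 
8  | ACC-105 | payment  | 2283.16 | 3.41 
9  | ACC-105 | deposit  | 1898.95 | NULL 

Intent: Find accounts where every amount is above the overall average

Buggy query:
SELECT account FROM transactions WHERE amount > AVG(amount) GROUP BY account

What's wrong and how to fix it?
Bug: WHERE evaluates per row before aggregation, so AVG() is unavailable

Fix: Compute the overall average in a scalar subquery and compare each group's MIN against it in HAVING

Corrected query:
SELECT account FROM transactions GROUP BY account HAVING MIN(amount) > (SELECT AVG(amount) FROM transactions)

Result:
account
-------
ACC-104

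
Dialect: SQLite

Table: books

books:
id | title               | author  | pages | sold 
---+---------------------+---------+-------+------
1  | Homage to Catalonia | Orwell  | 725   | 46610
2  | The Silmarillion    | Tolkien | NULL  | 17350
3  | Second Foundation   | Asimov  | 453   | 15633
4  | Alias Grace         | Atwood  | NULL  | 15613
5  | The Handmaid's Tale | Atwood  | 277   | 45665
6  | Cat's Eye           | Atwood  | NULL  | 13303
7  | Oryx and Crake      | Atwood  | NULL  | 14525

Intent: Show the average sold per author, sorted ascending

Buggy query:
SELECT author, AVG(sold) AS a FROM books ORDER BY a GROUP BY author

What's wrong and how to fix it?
Bug: GROUP BY must precede ORDER BY

Fix: Move ORDER BY to the end, after GROUP BY

Corrected query:
SELECT author, AVG(sold) AS a FROM books GROUP BY author ORDER BY a

Result:
author  | a      
--------+--------
Asimov  | 15633  
Tolkien | 17350  
Atwood  | 22276.5
Orwell  | 46610  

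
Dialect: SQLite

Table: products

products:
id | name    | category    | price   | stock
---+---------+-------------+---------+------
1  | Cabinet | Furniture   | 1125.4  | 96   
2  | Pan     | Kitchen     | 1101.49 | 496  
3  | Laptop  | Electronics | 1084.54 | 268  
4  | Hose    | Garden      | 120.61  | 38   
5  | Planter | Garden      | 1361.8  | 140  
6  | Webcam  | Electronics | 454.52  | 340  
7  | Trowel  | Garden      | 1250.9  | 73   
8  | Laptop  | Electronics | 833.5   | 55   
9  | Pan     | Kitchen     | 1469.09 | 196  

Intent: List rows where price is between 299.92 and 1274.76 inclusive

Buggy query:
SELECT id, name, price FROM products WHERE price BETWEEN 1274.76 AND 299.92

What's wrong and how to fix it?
Bug: The bounds are reversed; BETWEEN a AND b requires a <= b to match anything

Fix: Write BETWEEN 299.92 AND 1274.76

Corrected query:
SELECT id, name, price FROM products WHERE price BETWEEN 299.92 AND 1274.76

Result:
id | name    | price  
---+---------+--------
1  | Cabinet | 1125.4 
2  | Pan     | 1101.49
3  | Laptop  | 1084.54
6  | Webcam  | 454.52 
7  | Trowel  | 1250.9 
8  | Laptop  | 833.5  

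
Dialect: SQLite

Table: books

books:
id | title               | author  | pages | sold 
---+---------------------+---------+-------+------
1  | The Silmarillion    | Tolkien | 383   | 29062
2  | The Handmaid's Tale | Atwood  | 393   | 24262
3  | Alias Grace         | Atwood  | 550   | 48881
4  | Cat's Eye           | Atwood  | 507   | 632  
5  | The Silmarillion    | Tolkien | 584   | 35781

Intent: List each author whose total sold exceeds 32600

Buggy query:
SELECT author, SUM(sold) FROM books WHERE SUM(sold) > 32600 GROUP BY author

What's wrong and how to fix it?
Bug: WHERE runs before GROUP BY, so aggregates aren't available there

Fix: Use HAVING (which filters groups after aggregation) instead of WHERE

Corrected query:
SELECT author, SUM(sold) FROM books GROUP BY author HAVING SUM(sold) > 32600

Result:
author  | SUM(sold)
--------+----------
Atwood  | 73775    
Tolkien | 64843    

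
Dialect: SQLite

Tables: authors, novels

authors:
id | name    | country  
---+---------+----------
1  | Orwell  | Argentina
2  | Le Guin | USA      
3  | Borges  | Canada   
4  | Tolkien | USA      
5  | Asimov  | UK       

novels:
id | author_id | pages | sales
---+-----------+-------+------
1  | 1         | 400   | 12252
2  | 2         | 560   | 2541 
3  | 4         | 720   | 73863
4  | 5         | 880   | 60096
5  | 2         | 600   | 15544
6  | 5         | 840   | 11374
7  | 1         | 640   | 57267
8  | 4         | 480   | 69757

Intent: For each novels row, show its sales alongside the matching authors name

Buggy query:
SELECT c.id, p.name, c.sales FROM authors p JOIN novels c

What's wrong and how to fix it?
Bug: JOIN with no ON clause produces a cartesian product; every novels row pairs with every authors row

Fix: Add ON c.author_id = p.id to the JOIN

Corrected query:
SELECT c.id, p.name, c.sales FROM authors p JOIN novels c ON c.author_id = p.id

Result:
id | name    | sales
---+---------+------
1  | Orwell  | 12252
2  | Le Guin | 2541 
3  | Tolkien | 73863
4  | Asimov  | 60096
5  | Le Guin | 15544
6  | Asimov  | 11374
7  | Orwell  | 57267
8  | Tolkien | 69757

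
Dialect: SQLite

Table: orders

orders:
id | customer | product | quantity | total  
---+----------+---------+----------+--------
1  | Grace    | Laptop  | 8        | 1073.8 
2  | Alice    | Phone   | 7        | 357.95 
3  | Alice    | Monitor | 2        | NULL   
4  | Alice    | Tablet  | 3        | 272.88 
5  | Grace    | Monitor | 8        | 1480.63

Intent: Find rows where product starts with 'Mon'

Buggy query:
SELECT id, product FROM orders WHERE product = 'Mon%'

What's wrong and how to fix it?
Bug: '=' compares the literal string including the % character; pattern matching needs LIKE

Fix: Replace '=' with LIKE so 'Mon%' is treated as a pattern

Corrected query:
SELECT id, product FROM orders WHERE product LIKE 'Mon%'

Result:
id | product
---+--------
3  | Monitor
5  | Monitor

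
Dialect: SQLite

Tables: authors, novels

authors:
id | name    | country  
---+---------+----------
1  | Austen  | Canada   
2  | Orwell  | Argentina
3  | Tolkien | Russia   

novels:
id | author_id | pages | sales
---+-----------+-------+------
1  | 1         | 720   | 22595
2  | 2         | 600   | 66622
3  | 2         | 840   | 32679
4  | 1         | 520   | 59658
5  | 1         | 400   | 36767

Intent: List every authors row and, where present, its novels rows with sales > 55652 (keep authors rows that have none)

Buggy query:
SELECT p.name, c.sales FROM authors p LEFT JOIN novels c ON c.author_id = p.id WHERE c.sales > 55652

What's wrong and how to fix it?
Bug: A WHERE condition on the right-hand table after LEFT JOIN drops unmatched parents

Fix: Move the right-table condition into the ON clause so unmatched parents are kept

Corrected query:
SELECT p.name, c.sales FROM authors p LEFT JOIN novels c ON c.author_id = p.id AND c.sales > 55652

Result:
name    | sales
--------+------
Austen  | 59658
Orwell  | 66622
Tolkien | NULL 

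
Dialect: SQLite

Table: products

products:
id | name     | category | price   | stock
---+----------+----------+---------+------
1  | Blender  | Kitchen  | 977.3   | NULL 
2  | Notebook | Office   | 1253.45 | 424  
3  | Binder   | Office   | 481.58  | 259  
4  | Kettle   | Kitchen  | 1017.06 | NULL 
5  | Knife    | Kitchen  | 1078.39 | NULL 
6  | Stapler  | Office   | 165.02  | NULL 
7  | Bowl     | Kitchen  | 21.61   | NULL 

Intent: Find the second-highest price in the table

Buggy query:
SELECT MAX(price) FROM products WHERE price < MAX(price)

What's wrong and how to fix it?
Bug: The inner MAX is an aggregate inside WHERE, which is not allowed

Fix: Put the inner MAX in a scalar subquery

Corrected query:
SELECT MAX(price) FROM products WHERE price < (SELECT MAX(price) FROM products)

Result:
MAX(price)
----------
1078.39   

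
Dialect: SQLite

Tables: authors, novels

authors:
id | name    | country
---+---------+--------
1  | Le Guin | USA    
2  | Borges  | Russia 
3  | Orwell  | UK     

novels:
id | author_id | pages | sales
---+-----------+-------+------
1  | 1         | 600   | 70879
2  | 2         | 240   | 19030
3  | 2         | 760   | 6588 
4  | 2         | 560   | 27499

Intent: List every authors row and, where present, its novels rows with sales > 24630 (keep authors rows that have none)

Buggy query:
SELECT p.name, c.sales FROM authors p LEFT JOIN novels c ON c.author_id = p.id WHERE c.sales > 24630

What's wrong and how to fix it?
Bug: Filtering c.sales in WHERE discards the NULL rows produced by LEFT JOIN, turning it into an inner join

Fix: Put 'c.sales > 24630' in the JOIN's ON clause instead of WHERE

Corrected query:
SELECT p.name, c.sales FROM authors p LEFT JOIN novels c ON c.author_id = p.id AND c.sales > 24630

Result:
name    | sales
--------+------
Le Guin | 70879
Borges  | 27499
Orwell  | NULL 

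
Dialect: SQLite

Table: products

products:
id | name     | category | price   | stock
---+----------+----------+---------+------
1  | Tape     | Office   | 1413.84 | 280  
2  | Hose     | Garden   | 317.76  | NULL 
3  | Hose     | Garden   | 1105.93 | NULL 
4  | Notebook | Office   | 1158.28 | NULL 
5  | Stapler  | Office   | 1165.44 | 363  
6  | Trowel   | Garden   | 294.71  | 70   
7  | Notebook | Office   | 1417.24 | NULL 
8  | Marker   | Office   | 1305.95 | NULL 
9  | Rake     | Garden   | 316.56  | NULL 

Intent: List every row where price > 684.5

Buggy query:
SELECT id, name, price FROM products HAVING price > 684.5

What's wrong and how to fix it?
Bug: HAVING filters the output of aggregation, but this query has no GROUP BY and no aggregate functions, so SQLite rejects it (HAVING clause on a non-aggregate query); the condition here is per row

Fix: Replace HAVING with WHERE since the condition applies to individual rows

Corrected query:
SELECT id, name, price FROM products WHERE price > 684.5

Result:
id | name     | price  
---+----------+--------
1  | Tape     | 1413.84
3  | Hose     | 1105.93
4  | Notebook | 1158.28
5  | Stapler  | 1165.44
7  | Notebook | 1417.24
8  | Marker   | 1305.95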